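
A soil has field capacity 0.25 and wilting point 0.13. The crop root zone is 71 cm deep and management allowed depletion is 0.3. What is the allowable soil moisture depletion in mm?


SMD = (FC - PWP) * d * MAD * 10
SMD = (0.25 - 0.13) * 71 * 0.3 * 10
SMD = 0.1200 * 71 * 0.3 * 10

25.5600 mm


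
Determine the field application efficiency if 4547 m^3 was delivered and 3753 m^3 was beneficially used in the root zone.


Ea = V_root / V_field * 100 = 3753 / 4547 * 100 = 82.5379%

82.5379 %


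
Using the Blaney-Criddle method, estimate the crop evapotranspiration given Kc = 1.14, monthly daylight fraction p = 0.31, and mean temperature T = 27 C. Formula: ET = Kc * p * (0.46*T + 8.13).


ET = Kc * p * (0.46*T + 8.13)
ET = 1.14 * 0.31 * (0.46*27 + 8.13)
ET = 1.14 * 0.31 * 20.5500

7.2624 mm/day


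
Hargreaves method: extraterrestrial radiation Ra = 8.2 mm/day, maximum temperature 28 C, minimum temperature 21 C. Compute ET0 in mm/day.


Tmean = (Tmax + Tmin)/2 = (28 + 21)/2 = 24.5
ET0 = 0.0023 * 8.2 * (24.5 + 17.8) * sqrt(28 - 21)
ET0 = 0.0023 * 8.2 * 42.3 * 2.645751

2.1107 mm/day


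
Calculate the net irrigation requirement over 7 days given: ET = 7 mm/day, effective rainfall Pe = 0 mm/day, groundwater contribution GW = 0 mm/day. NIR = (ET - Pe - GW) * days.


Daily deficit = ET - Pe - GW = 7 - 0 - 0 = 7 mm/day
NIR = 7 * 7 = 49 mm

49.0000 mm


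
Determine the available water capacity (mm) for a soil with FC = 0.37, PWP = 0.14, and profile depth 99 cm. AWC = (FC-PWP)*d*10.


AWC = (FC - PWP) * d * 10
AWC = (0.37 - 0.14) * 99 * 10
AWC = 0.2300 * 99 * 10

227.7000 mm


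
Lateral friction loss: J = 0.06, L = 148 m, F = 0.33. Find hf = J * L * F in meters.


hf = J * L * F = 0.06 * 148 * 0.33 = 2.9304 m

2.9304 m


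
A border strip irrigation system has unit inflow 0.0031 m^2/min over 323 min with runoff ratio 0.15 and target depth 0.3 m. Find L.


L = q*t/((1+r)*Z)
L = 0.0031*323/((1+0.15)*0.3)
L = 1.0013/0.345

2.9023 m


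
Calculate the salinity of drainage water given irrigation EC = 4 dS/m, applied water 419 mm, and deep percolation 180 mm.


EC_dw = EC_iw * D_iw / D_dw
EC_dw = 4 * 419 / 180
EC_dw = 1676 / 180

9.3111 dS/m


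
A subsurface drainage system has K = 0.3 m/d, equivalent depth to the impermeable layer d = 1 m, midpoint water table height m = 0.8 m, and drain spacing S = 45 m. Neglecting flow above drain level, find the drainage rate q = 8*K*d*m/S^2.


q = 8*K*d*m/S^2
q = 8*0.3*1*0.8/45^2
q = 1.9200 / 2025

9.4815e-04 m/d


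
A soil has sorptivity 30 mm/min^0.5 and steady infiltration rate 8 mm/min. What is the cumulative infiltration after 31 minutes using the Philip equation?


F = S*sqrt(t) + A*t
F = 30*sqrt(31) + 8*31
F = 30*5.567764 + 248

415.0329 mm


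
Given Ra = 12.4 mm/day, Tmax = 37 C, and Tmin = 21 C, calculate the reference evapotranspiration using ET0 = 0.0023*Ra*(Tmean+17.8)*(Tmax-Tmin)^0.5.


Tmean = (Tmax + Tmin)/2 = (37 + 21)/2 = 29.0
ET0 = 0.0023 * 12.4 * (29.0 + 17.8) * sqrt(37 - 21)
ET0 = 0.0023 * 12.4 * 46.8 * 4.000000

5.3389 mm/day


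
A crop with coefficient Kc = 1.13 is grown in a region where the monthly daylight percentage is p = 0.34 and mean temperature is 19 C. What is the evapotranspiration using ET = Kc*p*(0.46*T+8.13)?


ET = Kc * p * (0.46*T + 8.13)
ET = 1.13 * 0.34 * (0.46*19 + 8.13)
ET = 1.13 * 0.34 * 16.8700

6.4815 mm/day


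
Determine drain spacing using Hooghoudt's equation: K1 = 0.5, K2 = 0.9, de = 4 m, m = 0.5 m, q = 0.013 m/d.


S^2 = 8*K2*de*m/q + 4*K1*m^2/q
S^2 = 8*0.9*4*0.5/0.013 + 4*0.5*0.5^2/0.013
S = sqrt(1146.1538)

33.8549 m


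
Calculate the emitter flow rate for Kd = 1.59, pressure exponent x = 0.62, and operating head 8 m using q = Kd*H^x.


q = Kd * H^x = 1.59 * 8^0.62 = 1.59 * 3.630077

5.7718 L/h


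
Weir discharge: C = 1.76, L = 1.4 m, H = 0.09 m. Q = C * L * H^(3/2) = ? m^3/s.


Q = C * L * H^(3/2) = 1.76 * 1.4 * 0.09^1.5 = 1.76 * 1.4 * 0.027000

0.0665 m^3/s


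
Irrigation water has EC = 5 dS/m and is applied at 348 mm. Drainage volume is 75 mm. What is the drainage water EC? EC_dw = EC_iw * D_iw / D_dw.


EC_dw = EC_iw * D_iw / D_dw
EC_dw = 5 * 348 / 75
EC_dw = 1740 / 75

23.2000 dS/m


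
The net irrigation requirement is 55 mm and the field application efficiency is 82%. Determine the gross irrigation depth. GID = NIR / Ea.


Ea = 82% = 0.82
GID = NIR / Ea = 55 / 0.82 = 67.0732 mm

67.0732 mm


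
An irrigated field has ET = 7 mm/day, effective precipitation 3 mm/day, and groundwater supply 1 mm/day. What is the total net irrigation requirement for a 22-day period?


Daily deficit = ET - Pe - GW = 7 - 3 - 1 = 3 mm/day
NIR = 3 * 22 = 66 mm

66.0000 mm


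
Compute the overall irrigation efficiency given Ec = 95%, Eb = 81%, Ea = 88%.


Ec = 0.95, Eb = 0.81, Ea = 0.88
E = 0.95 * 0.81 * 0.88 * 100 = 67.7160%

67.7160 %


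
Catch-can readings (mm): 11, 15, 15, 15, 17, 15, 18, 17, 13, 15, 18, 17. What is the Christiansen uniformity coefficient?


mean = 15.500000 mm
MAD = 1.583333 mm
CU = (1 - 1.583333/15.500000)*100

89.7849 %


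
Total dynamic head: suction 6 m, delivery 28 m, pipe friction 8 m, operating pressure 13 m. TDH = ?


TDH = Hs + Hd + hf + Hp = 6 + 28 + 8 + 13 = 55

55 m


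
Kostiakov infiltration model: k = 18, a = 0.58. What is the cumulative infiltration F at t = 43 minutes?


F = k * t^a = 18 * 43^0.58
F = 18 * 8.859551

159.4719 mm


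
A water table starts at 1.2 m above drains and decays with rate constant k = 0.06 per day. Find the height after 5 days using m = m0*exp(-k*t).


m = m0 * exp(-k*t)
m = 1.2 * exp(-0.06 * 5)
m = 1.2 * exp(-0.3000)

0.8890 m


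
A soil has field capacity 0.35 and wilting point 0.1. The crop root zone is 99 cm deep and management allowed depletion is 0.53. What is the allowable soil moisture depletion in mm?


SMD = (FC - PWP) * d * MAD * 10
SMD = (0.35 - 0.1) * 99 * 0.53 * 10
SMD = 0.2500 * 99 * 0.53 * 10

131.1750 mm


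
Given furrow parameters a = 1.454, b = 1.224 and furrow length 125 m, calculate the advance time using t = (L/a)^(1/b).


t = (L/a)^(1/b)
t = (125/1.454)^(1/1.224)
t = 85.969739^(1/1.224)

38.0494 min


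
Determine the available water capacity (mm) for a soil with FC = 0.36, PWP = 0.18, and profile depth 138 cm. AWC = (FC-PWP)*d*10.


AWC = (FC - PWP) * d * 10
AWC = (0.36 - 0.18) * 138 * 10
AWC = 0.1800 * 138 * 10

248.4000 mm


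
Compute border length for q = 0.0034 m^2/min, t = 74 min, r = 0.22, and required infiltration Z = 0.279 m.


L = q*t/((1+r)*Z)
L = 0.0034*74/((1+0.22)*0.279)
L = 0.2516/0.34038

0.7392 m


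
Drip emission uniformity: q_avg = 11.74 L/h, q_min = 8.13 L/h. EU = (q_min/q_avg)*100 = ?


EU = (q_min/q_avg)*100 = (8.13/11.74)*100 = 69.2504%

69.2504 %


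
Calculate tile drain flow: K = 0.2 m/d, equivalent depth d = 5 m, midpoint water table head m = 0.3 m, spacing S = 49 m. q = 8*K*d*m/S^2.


q = 8*K*d*m/S^2
q = 8*0.2*5*0.3/49^2
q = 2.4000 / 2401

9.9958e-04 m/d


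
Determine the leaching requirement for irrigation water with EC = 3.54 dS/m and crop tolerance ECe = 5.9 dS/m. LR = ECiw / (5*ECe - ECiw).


LR = ECiw / (5*ECe - ECiw)
LR = 3.54 / (5*5.9 - 3.54)
LR = 3.54 / 25.9600

0.1364


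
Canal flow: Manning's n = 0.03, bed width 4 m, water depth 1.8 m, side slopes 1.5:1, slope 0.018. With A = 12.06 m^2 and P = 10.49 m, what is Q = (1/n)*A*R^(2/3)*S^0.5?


R = A/P = 12.06/10.49 = 1.149666
Q = (1/0.03) * 12.06 * 1.149666^(2/3) * 0.018^0.5

59.1893 m^3/s


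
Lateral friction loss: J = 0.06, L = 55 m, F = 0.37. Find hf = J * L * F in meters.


hf = J * L * F = 0.06 * 55 * 0.37 = 1.2210 m

1.2210 m


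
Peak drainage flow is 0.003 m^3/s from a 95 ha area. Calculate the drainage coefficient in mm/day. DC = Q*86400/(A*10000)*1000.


DC = Q * 86400 / (A * 10000) * 1000
DC = 0.003 * 86400 / (95 * 10000) * 1000
DC = 259200.0000 / 950000

0.2728 mm/day


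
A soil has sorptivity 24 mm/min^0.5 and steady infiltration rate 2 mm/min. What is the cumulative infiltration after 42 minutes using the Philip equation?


F = S*sqrt(t) + A*t
F = 24*sqrt(42) + 2*42
F = 24*6.480741 + 84

239.5378 mm


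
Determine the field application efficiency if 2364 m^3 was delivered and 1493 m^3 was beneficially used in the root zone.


Ea = V_root / V_field * 100 = 1493 / 2364 * 100 = 63.1557%

63.1557 %


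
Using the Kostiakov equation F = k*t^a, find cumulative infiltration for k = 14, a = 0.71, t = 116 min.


F = k * t^a = 14 * 116^0.71
F = 14 * 29.225717

409.1600 mm


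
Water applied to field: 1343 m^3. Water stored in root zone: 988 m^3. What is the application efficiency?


Ea = V_root / V_field * 100 = 988 / 1343 * 100 = 73.5666%

73.5666 %


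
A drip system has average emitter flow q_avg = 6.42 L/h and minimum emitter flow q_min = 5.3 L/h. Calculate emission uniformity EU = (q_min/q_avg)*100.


EU = (q_min/q_avg)*100 = (5.3/6.42)*100 = 82.5545%

82.5545 %


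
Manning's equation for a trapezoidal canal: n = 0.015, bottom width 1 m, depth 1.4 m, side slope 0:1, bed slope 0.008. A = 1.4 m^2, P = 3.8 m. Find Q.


R = A/P = 1.4/3.8 = 0.368421
Q = (1/0.015) * 1.4 * 0.368421^(2/3) * 0.008^0.5

4.2902 m^3/s


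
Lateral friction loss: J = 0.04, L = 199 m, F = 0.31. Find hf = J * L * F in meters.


hf = J * L * F = 0.04 * 199 * 0.31 = 2.4676 m

2.4676 m


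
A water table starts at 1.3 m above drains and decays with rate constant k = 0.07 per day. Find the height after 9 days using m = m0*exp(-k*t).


m = m0 * exp(-k*t)
m = 1.3 * exp(-0.07 * 9)
m = 1.3 * exp(-0.6300)

0.6924 m


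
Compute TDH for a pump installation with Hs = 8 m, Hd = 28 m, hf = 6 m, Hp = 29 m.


TDH = Hs + Hd + hf + Hp = 8 + 28 + 6 + 29 = 71

71 m


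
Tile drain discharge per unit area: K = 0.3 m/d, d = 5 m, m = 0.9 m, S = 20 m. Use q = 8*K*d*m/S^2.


q = 8*K*d*m/S^2
q = 8*0.3*5*0.9/20^2
q = 10.8000 / 400

0.0270 m/d


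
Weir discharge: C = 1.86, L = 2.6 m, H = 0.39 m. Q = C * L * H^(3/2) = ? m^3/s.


Q = C * L * H^(3/2) = 1.86 * 2.6 * 0.39^1.5 = 1.86 * 2.6 * 0.243555

1.1778 m^3/s


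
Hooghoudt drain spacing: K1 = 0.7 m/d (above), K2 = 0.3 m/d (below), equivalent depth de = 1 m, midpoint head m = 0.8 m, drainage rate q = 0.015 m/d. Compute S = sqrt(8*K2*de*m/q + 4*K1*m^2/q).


S^2 = 8*K2*de*m/q + 4*K1*m^2/q
S^2 = 8*0.3*1*0.8/0.015 + 4*0.7*0.8^2/0.015
S = sqrt(247.4667)

15.7311 m


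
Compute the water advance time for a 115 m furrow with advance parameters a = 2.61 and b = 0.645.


t = (L/a)^(1/b)
t = (115/2.61)^(1/0.645)
t = 44.061303^(1/0.645)

353.9371 min


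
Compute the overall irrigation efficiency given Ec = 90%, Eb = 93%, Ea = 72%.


Ec = 0.9, Eb = 0.93, Ea = 0.72
E = 0.9 * 0.93 * 0.72 * 100 = 60.2640%

60.2640 %


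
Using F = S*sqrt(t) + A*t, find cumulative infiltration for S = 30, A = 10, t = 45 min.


F = S*sqrt(t) + A*t
F = 30*sqrt(45) + 10*45
F = 30*6.708204 + 450

651.2461 mm


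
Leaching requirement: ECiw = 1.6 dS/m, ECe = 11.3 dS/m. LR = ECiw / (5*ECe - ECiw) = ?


LR = ECiw / (5*ECe - ECiw)
LR = 1.6 / (5*11.3 - 1.6)
LR = 1.6 / 54.9000

0.0291


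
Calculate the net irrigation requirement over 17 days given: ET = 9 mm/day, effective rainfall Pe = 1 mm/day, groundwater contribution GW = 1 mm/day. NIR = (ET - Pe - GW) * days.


Daily deficit = ET - Pe - GW = 9 - 1 - 1 = 7 mm/day
NIR = 7 * 17 = 119 mm

119.0000 mm


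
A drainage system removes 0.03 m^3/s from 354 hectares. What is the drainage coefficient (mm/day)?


DC = Q * 86400 / (A * 10000) * 1000
DC = 0.03 * 86400 / (354 * 10000) * 1000
DC = 2592000.0000 / 3540000

0.7322 mm/day


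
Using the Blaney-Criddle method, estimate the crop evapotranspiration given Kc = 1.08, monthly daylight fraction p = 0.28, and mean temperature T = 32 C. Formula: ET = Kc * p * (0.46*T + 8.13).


ET = Kc * p * (0.46*T + 8.13)
ET = 1.08 * 0.28 * (0.46*32 + 8.13)
ET = 1.08 * 0.28 * 22.8500

6.9098 mm/day


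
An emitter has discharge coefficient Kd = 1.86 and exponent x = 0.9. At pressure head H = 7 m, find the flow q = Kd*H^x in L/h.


q = Kd * H^x = 1.86 * 7^0.9 = 1.86 * 5.762199

10.7177 L/h


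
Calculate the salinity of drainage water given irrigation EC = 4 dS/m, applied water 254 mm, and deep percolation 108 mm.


EC_dw = EC_iw * D_iw / D_dw
EC_dw = 4 * 254 / 108
EC_dw = 1016 / 108

9.4074 dS/m


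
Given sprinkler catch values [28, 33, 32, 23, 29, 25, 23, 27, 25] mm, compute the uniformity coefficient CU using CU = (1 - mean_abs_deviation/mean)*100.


mean = 27.222222 mm
MAD = 2.913580 mm
CU = (1 - 2.913580/27.222222)*100

89.2971 %


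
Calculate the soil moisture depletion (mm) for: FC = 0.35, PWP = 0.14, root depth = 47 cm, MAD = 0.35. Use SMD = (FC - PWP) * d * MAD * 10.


SMD = (FC - PWP) * d * MAD * 10
SMD = (0.35 - 0.14) * 47 * 0.35 * 10
SMD = 0.2100 * 47 * 0.35 * 10

34.5450 mm


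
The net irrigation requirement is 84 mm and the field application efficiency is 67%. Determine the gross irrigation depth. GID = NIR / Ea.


Ea = 67% = 0.67
GID = NIR / Ea = 84 / 0.67 = 125.3731 mm

125.3731 mm


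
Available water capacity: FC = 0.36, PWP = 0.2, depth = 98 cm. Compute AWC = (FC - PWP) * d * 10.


AWC = (FC - PWP) * d * 10
AWC = (0.36 - 0.2) * 98 * 10
AWC = 0.1600 * 98 * 10

156.8000 mm


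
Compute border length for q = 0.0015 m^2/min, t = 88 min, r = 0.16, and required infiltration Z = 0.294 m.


L = q*t/((1+r)*Z)
L = 0.0015*88/((1+0.16)*0.294)
L = 0.132/0.34104

0.3871 m


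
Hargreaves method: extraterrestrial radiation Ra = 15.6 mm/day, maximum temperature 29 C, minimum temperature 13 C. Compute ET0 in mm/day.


Tmean = (Tmax + Tmin)/2 = (29 + 13)/2 = 21.0
ET0 = 0.0023 * 15.6 * (21.0 + 17.8) * sqrt(29 - 13)
ET0 = 0.0023 * 15.6 * 38.8 * 4.000000

5.5686 mm/day


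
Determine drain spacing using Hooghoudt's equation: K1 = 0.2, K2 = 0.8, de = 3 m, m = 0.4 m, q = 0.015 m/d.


S^2 = 8*K2*de*m/q + 4*K1*m^2/q
S^2 = 8*0.8*3*0.4/0.015 + 4*0.2*0.4^2/0.015
S = sqrt(520.5333)

22.8152 m


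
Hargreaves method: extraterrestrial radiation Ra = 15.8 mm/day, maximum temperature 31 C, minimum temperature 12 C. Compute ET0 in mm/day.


Tmean = (Tmax + Tmin)/2 = (31 + 12)/2 = 21.5
ET0 = 0.0023 * 15.8 * (21.5 + 17.8) * sqrt(31 - 12)
ET0 = 0.0023 * 15.8 * 39.3 * 4.358899

6.2252 mm/day


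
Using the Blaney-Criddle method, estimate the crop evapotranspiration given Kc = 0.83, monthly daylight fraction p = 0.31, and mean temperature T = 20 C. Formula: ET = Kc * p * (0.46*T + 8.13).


ET = Kc * p * (0.46*T + 8.13)
ET = 0.83 * 0.31 * (0.46*20 + 8.13)
ET = 0.83 * 0.31 * 17.3300

4.4590 mm/day


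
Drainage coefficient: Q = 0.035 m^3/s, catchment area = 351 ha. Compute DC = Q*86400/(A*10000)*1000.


DC = Q * 86400 / (A * 10000) * 1000
DC = 0.035 * 86400 / (351 * 10000) * 1000
DC = 3024000.0000 / 3510000

0.8615 mm/day


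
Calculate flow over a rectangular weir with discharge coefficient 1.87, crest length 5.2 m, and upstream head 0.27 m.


Q = C * L * H^(3/2) = 1.87 * 5.2 * 0.27^1.5 = 1.87 * 5.2 * 0.140296

1.3642 m^3/s


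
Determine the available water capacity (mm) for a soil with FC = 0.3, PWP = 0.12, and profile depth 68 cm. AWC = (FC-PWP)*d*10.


AWC = (FC - PWP) * d * 10
AWC = (0.3 - 0.12) * 68 * 10
AWC = 0.1800 * 68 * 10

122.4000 mm


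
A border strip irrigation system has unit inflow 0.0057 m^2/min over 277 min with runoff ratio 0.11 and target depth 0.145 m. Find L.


L = q*t/((1+r)*Z)
L = 0.0057*277/((1+0.11)*0.145)
L = 1.5789/0.16095

9.8099 m


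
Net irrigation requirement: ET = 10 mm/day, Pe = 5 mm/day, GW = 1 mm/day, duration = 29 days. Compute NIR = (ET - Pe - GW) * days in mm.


Daily deficit = ET - Pe - GW = 10 - 5 - 1 = 4 mm/day
NIR = 4 * 29 = 116 mm

116.0000 mm


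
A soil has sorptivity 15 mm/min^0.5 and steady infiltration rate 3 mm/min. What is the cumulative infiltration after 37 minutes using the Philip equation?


F = S*sqrt(t) + A*t
F = 15*sqrt(37) + 3*37
F = 15*6.082763 + 111

202.2414 mm


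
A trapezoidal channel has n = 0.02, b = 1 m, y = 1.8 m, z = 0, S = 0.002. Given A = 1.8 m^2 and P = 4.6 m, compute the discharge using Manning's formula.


R = A/P = 1.8/4.6 = 0.391304
Q = (1/0.02) * 1.8 * 0.391304^(2/3) * 0.002^0.5

2.1533 m^3/s


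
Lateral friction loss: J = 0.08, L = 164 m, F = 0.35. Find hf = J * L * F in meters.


hf = J * L * F = 0.08 * 164 * 0.35 = 4.5920 m

4.5920 m


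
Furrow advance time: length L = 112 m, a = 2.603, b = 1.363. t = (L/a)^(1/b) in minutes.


t = (L/a)^(1/b)
t = (112/2.603)^(1/1.363)
t = 43.027276^(1/1.363)

15.7993 min


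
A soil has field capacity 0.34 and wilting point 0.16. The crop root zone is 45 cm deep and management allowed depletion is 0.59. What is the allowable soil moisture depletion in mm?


SMD = (FC - PWP) * d * MAD * 10
SMD = (0.34 - 0.16) * 45 * 0.59 * 10
SMD = 0.1800 * 45 * 0.59 * 10

47.7900 mm


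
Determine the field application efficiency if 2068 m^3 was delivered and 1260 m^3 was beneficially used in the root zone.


Ea = V_root / V_field * 100 = 1260 / 2068 * 100 = 60.9284%

60.9284 %


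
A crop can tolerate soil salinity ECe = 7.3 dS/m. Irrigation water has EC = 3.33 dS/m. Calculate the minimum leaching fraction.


LR = ECiw / (5*ECe - ECiw)
LR = 3.33 / (5*7.3 - 3.33)
LR = 3.33 / 33.1700

0.1004


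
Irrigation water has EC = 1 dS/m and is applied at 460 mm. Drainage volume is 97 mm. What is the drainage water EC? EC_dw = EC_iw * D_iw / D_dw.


EC_dw = EC_iw * D_iw / D_dw
EC_dw = 1 * 460 / 97
EC_dw = 460 / 97

4.7423 dS/m


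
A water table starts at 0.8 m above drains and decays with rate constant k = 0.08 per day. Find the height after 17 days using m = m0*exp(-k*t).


m = m0 * exp(-k*t)
m = 0.8 * exp(-0.08 * 17)
m = 0.8 * exp(-1.3600)

0.2053 m


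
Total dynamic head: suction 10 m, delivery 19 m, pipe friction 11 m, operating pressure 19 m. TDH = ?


TDH = Hs + Hd + hf + Hp = 10 + 19 + 11 + 19 = 59

59 m


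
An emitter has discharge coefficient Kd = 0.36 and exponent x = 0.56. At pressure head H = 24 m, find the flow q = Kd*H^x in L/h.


q = Kd * H^x = 0.36 * 24^0.56 = 0.36 * 5.928138

2.1341 L/h


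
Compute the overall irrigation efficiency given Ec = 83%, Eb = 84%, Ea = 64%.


Ec = 0.83, Eb = 0.84, Ea = 0.64
E = 0.83 * 0.84 * 0.64 * 100 = 44.6208%

44.6208 %


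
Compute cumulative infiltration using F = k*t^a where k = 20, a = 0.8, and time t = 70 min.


F = k * t^a = 20 * 70^0.8
F = 20 * 29.928051

598.5610 mm


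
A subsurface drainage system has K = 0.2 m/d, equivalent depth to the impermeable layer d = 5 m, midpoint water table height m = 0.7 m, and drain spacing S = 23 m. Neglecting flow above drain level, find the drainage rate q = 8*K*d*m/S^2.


q = 8*K*d*m/S^2
q = 8*0.2*5*0.7/23^2
q = 5.6000 / 529

0.0106 m/d


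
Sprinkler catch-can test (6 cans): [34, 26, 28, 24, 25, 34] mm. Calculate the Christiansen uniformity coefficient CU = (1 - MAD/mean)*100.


mean = 28.500000 mm
MAD = 3.666667 mm
CU = (1 - 3.666667/28.500000)*100

87.1345 %


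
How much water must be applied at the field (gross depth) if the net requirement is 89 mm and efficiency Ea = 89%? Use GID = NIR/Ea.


Ea = 89% = 0.89
GID = NIR / Ea = 89 / 0.89 = 100.0000 mm

100.0000 mm


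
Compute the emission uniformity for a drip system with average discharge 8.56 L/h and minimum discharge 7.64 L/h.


EU = (q_min/q_avg)*100 = (7.64/8.56)*100 = 89.2523%

89.2523 %


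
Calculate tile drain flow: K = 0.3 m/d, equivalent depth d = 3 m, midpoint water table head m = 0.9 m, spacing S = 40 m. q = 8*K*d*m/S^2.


q = 8*K*d*m/S^2
q = 8*0.3*3*0.9/40^2
q = 6.4800 / 1600

0.0040 m/d


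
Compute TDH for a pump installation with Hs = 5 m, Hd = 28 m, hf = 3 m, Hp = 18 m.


TDH = Hs + Hd + hf + Hp = 5 + 28 + 3 + 18 = 54

54 m


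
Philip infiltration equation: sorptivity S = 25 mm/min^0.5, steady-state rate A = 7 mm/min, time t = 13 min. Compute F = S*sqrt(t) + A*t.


F = S*sqrt(t) + A*t
F = 25*sqrt(13) + 7*13
F = 25*3.605551 + 91

181.1388 mm


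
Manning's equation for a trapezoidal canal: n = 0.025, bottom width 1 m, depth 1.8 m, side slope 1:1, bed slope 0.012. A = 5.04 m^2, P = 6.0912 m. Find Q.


R = A/P = 5.04/6.0912 = 0.827423
Q = (1/0.025) * 5.04 * 0.827423^(2/3) * 0.012^0.5

19.4640 m^3/s


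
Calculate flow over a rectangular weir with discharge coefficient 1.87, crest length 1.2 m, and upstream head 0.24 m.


Q = C * L * H^(3/2) = 1.87 * 1.2 * 0.24^1.5 = 1.87 * 1.2 * 0.117576

0.2638 m^3/s


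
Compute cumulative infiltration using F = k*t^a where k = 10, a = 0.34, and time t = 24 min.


F = k * t^a = 10 * 24^0.34
F = 10 * 2.946265

29.4627 mm


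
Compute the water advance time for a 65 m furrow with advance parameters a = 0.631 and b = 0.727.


t = (L/a)^(1/b)
t = (65/0.631)^(1/0.727)
t = 103.011094^(1/0.727)

587.1564 min


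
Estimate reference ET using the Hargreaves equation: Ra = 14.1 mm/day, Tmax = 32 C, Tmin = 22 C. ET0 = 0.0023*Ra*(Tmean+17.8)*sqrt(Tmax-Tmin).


Tmean = (Tmax + Tmin)/2 = (32 + 22)/2 = 27.0
ET0 = 0.0023 * 14.1 * (27.0 + 17.8) * sqrt(32 - 22)
ET0 = 0.0023 * 14.1 * 44.8 * 3.162278

4.5944 mm/day


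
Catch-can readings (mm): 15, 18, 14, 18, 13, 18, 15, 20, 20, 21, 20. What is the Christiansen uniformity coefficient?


mean = 17.454545 mm
MAD = 2.330579 mm
CU = (1 - 2.330579/17.454545)*100

86.6477 %


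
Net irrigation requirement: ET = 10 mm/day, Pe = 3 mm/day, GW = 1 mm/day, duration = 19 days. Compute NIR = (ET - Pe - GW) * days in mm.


Daily deficit = ET - Pe - GW = 10 - 3 - 1 = 6 mm/day
NIR = 6 * 19 = 114 mm

114.0000 mm


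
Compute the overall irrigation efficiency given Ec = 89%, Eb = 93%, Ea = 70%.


Ec = 0.89, Eb = 0.93, Ea = 0.7
E = 0.89 * 0.93 * 0.7 * 100 = 57.9390%

57.9390 %


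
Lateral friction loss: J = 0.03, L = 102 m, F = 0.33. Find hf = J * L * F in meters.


hf = J * L * F = 0.03 * 102 * 0.33 = 1.0098 m

1.0098 m


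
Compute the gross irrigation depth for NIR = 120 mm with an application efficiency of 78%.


Ea = 78% = 0.78
GID = NIR / Ea = 120 / 0.78 = 153.8462 mm

153.8462 mm


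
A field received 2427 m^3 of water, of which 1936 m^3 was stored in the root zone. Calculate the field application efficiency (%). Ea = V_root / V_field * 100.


Ea = V_root / V_field * 100 = 1936 / 2427 * 100 = 79.7693%

79.7693 %


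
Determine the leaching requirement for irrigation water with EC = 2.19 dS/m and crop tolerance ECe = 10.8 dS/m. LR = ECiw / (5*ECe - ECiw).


LR = ECiw / (5*ECe - ECiw)
LR = 2.19 / (5*10.8 - 2.19)
LR = 2.19 / 51.8100

0.0423


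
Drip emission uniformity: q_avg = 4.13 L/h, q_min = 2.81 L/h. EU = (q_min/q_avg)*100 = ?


EU = (q_min/q_avg)*100 = (2.81/4.13)*100 = 68.0387%

68.0387 %


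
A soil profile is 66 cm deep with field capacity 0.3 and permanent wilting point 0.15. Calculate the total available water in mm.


AWC = (FC - PWP) * d * 10
AWC = (0.3 - 0.15) * 66 * 10
AWC = 0.1500 * 66 * 10

99.0000 mm


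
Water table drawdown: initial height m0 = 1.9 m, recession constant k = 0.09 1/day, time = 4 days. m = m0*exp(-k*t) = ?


m = m0 * exp(-k*t)
m = 1.9 * exp(-0.09 * 4)
m = 1.9 * exp(-0.3600)

1.3256 m


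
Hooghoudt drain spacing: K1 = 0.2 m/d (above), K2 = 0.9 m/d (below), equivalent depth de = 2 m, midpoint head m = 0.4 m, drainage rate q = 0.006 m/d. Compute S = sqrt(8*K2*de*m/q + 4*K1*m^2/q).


S^2 = 8*K2*de*m/q + 4*K1*m^2/q
S^2 = 8*0.9*2*0.4/0.006 + 4*0.2*0.4^2/0.006
S = sqrt(981.3333)

31.3262 m


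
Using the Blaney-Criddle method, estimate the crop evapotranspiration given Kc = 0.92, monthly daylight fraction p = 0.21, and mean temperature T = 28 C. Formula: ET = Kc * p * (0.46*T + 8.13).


ET = Kc * p * (0.46*T + 8.13)
ET = 0.92 * 0.21 * (0.46*28 + 8.13)
ET = 0.92 * 0.21 * 21.0100

4.0591 mm/day


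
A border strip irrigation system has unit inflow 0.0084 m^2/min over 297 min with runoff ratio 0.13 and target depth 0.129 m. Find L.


L = q*t/((1+r)*Z)
L = 0.0084*297/((1+0.13)*0.129)
L = 2.4948/0.14577

17.1146 m


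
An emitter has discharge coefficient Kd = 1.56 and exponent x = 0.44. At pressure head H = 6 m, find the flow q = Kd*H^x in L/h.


q = Kd * H^x = 1.56 * 6^0.44 = 1.56 * 2.199817

3.4317 L/h


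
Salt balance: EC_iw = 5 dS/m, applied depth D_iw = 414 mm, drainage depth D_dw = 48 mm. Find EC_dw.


EC_dw = EC_iw * D_iw / D_dw
EC_dw = 5 * 414 / 48
EC_dw = 2070 / 48

43.1250 dS/m


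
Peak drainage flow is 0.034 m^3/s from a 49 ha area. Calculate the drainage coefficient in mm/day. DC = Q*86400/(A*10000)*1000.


DC = Q * 86400 / (A * 10000) * 1000
DC = 0.034 * 86400 / (49 * 10000) * 1000
DC = 2937600.0000 / 490000

5.9951 mm/day


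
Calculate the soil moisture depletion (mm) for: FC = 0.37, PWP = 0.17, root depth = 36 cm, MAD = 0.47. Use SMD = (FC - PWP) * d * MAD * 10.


SMD = (FC - PWP) * d * MAD * 10
SMD = (0.37 - 0.17) * 36 * 0.47 * 10
SMD = 0.2000 * 36 * 0.47 * 10

33.8400 mm


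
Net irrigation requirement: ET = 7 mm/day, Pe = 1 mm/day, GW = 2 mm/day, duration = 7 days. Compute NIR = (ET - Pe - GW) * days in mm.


Daily deficit = ET - Pe - GW = 7 - 1 - 2 = 4 mm/day
NIR = 4 * 7 = 28 mm

28.0000 mm


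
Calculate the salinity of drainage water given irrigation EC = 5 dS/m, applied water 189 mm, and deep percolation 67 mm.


EC_dw = EC_iw * D_iw / D_dw
EC_dw = 5 * 189 / 67
EC_dw = 945 / 67

14.1045 dS/m


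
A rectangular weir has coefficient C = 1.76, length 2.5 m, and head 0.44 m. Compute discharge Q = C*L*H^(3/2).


Q = C * L * H^(3/2) = 1.76 * 2.5 * 0.44^1.5 = 1.76 * 2.5 * 0.291863

1.2842 m^3/s


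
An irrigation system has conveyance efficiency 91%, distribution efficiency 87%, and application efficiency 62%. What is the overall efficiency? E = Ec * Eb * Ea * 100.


Ec = 0.91, Eb = 0.87, Ea = 0.62
E = 0.91 * 0.87 * 0.62 * 100 = 49.0854%

49.0854 %


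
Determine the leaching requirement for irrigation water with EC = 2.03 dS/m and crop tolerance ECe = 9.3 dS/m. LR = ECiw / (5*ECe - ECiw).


LR = ECiw / (5*ECe - ECiw)
LR = 2.03 / (5*9.3 - 2.03)
LR = 2.03 / 44.4700

0.0456


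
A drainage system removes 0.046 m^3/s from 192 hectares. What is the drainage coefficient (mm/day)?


DC = Q * 86400 / (A * 10000) * 1000
DC = 0.046 * 86400 / (192 * 10000) * 1000
DC = 3974400.0000 / 1920000

2.0700 mm/day


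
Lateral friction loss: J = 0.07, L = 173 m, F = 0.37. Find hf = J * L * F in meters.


hf = J * L * F = 0.07 * 173 * 0.37 = 4.4807 m

4.4807 m


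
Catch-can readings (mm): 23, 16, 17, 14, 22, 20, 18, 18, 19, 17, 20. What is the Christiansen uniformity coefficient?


mean = 18.545455 mm
MAD = 2.049587 mm
CU = (1 - 2.049587/18.545455)*100

88.9483 %


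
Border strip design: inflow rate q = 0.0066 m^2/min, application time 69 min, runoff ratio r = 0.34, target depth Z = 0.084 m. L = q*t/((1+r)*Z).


L = q*t/((1+r)*Z)
L = 0.0066*69/((1+0.34)*0.084)
L = 0.4554/0.11256

4.0458 m


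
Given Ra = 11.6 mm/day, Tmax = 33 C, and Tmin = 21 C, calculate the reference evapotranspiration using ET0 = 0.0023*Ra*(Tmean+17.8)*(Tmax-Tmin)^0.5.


Tmean = (Tmax + Tmin)/2 = (33 + 21)/2 = 27.0
ET0 = 0.0023 * 11.6 * (27.0 + 17.8) * sqrt(33 - 21)
ET0 = 0.0023 * 11.6 * 44.8 * 3.464102

4.1405 mm/day


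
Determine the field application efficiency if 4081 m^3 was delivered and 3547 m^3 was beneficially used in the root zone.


Ea = V_root / V_field * 100 = 3547 / 4081 * 100 = 86.9150%

86.9150 %


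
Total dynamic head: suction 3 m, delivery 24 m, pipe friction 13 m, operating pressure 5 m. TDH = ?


TDH = Hs + Hd + hf + Hp = 3 + 24 + 13 + 5 = 45

45 m


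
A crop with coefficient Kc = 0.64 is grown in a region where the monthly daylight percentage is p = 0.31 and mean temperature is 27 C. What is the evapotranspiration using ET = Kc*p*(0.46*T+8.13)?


ET = Kc * p * (0.46*T + 8.13)
ET = 0.64 * 0.31 * (0.46*27 + 8.13)
ET = 0.64 * 0.31 * 20.5500

4.0771 mm/day


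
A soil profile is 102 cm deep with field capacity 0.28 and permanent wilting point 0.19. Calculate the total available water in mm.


AWC = (FC - PWP) * d * 10
AWC = (0.28 - 0.19) * 102 * 10
AWC = 0.0900 * 102 * 10

91.8000 mm


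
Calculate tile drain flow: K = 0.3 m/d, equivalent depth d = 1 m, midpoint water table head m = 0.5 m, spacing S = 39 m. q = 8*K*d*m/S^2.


q = 8*K*d*m/S^2
q = 8*0.3*1*0.5/39^2
q = 1.2000 / 1521

7.8895e-04 m/d


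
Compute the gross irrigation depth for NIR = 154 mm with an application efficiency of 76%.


Ea = 76% = 0.76
GID = NIR / Ea = 154 / 0.76 = 202.6316 mm

202.6316 mm


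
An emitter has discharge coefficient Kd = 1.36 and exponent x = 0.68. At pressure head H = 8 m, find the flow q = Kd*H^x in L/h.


q = Kd * H^x = 1.36 * 8^0.68 = 1.36 * 4.112455

5.5929 L/h


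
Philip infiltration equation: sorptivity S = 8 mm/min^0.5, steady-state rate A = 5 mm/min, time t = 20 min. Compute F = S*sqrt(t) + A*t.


F = S*sqrt(t) + A*t
F = 8*sqrt(20) + 5*20
F = 8*4.472136 + 100

135.7771 mm


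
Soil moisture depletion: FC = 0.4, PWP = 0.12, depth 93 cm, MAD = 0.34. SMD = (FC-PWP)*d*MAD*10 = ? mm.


SMD = (FC - PWP) * d * MAD * 10
SMD = (0.4 - 0.12) * 93 * 0.34 * 10
SMD = 0.2800 * 93 * 0.34 * 10

88.5360 mm


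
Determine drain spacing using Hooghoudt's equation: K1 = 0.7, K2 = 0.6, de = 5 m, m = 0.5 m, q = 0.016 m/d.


S^2 = 8*K2*de*m/q + 4*K1*m^2/q
S^2 = 8*0.6*5*0.5/0.016 + 4*0.7*0.5^2/0.016
S = sqrt(793.7500)

28.1736 m


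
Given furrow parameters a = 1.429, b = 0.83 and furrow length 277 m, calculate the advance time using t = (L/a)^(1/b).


t = (L/a)^(1/b)
t = (277/1.429)^(1/0.83)
t = 193.841847^(1/0.83)

570.1129 min


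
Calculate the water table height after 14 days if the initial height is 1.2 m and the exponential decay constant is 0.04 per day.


m = m0 * exp(-k*t)
m = 1.2 * exp(-0.04 * 14)
m = 1.2 * exp(-0.5600)

0.6855 m


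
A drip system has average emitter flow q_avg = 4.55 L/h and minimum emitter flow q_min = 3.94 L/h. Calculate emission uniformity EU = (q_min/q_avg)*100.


EU = (q_min/q_avg)*100 = (3.94/4.55)*100 = 86.5934%

86.5934 %


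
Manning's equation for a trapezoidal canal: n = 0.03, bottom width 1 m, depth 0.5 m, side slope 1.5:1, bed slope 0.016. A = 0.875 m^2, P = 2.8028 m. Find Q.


R = A/P = 0.875/2.8028 = 0.312188
Q = (1/0.03) * 0.875 * 0.312188^(2/3) * 0.016^0.5

1.6978 m^3/s


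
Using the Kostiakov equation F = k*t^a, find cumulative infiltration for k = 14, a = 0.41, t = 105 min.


F = k * t^a = 14 * 105^0.41
F = 14 * 6.740430

94.3660 mm


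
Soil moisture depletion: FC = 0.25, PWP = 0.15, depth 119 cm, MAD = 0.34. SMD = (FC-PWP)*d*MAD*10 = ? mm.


SMD = (FC - PWP) * d * MAD * 10
SMD = (0.25 - 0.15) * 119 * 0.34 * 10
SMD = 0.1000 * 119 * 0.34 * 10

40.4600 mm


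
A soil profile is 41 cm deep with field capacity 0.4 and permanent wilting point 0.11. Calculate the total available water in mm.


AWC = (FC - PWP) * d * 10
AWC = (0.4 - 0.11) * 41 * 10
AWC = 0.2900 * 41 * 10

118.9000 mm


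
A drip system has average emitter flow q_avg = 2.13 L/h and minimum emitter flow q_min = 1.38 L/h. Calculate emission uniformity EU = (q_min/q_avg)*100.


EU = (q_min/q_avg)*100 = (1.38/2.13)*100 = 64.7887%

64.7887 %


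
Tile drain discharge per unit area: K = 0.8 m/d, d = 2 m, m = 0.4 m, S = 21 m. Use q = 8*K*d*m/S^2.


q = 8*K*d*m/S^2
q = 8*0.8*2*0.4/21^2
q = 5.1200 / 441

0.0116 m/d


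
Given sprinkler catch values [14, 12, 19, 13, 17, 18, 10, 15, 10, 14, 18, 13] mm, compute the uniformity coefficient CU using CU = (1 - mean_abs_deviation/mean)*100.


mean = 14.416667 mm
MAD = 2.486111 mm
CU = (1 - 2.486111/14.416667)*100

82.7553 %


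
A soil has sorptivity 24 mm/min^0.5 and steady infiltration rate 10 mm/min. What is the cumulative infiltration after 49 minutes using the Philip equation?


F = S*sqrt(t) + A*t
F = 24*sqrt(49) + 10*49
F = 24*7.000000 + 490

658.0000 mm


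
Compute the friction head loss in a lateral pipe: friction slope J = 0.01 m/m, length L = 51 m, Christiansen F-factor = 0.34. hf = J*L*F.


hf = J * L * F = 0.01 * 51 * 0.34 = 0.1734 m

0.1734 m


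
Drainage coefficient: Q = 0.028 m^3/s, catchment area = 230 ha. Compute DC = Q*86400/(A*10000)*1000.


DC = Q * 86400 / (A * 10000) * 1000
DC = 0.028 * 86400 / (230 * 10000) * 1000
DC = 2419200.0000 / 2300000

1.0518 mm/day


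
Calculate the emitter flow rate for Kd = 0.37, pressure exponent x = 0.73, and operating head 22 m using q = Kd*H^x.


q = Kd * H^x = 0.37 * 22^0.73 = 0.37 * 9.549234

3.5332 L/h


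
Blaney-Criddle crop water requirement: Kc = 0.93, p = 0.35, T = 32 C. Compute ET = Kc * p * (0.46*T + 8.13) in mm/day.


ET = Kc * p * (0.46*T + 8.13)
ET = 0.93 * 0.35 * (0.46*32 + 8.13)
ET = 0.93 * 0.35 * 22.8500

7.4377 mm/day


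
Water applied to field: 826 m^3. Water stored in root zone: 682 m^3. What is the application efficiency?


Ea = V_root / V_field * 100 = 682 / 826 * 100 = 82.5666%

82.5666 %


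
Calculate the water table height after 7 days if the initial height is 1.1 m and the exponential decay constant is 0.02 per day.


m = m0 * exp(-k*t)
m = 1.1 * exp(-0.02 * 7)
m = 1.1 * exp(-0.1400)

0.9563 m


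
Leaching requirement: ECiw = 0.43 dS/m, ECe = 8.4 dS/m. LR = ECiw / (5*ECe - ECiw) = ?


LR = ECiw / (5*ECe - ECiw)
LR = 0.43 / (5*8.4 - 0.43)
LR = 0.43 / 41.5700

0.0103


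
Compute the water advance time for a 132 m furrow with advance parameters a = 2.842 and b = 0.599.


t = (L/a)^(1/b)
t = (132/2.842)^(1/0.599)
t = 46.446165^(1/0.599)

606.5798 min


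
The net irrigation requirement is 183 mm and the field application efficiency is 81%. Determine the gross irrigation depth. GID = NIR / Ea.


Ea = 81% = 0.81
GID = NIR / Ea = 183 / 0.81 = 225.9259 mm

225.9259 mm


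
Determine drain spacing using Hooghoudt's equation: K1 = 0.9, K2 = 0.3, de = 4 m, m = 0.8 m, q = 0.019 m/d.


S^2 = 8*K2*de*m/q + 4*K1*m^2/q
S^2 = 8*0.3*4*0.8/0.019 + 4*0.9*0.8^2/0.019
S = sqrt(525.4737)

22.9232 m


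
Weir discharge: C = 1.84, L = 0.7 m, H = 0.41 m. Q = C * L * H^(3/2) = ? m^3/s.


Q = C * L * H^(3/2) = 1.84 * 0.7 * 0.41^1.5 = 1.84 * 0.7 * 0.262528

0.3381 m^3/s


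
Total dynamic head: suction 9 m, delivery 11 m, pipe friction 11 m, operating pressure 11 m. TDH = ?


TDH = Hs + Hd + hf + Hp = 9 + 11 + 11 + 11 = 42

42 m


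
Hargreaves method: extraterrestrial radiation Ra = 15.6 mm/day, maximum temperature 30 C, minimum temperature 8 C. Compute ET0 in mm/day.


Tmean = (Tmax + Tmin)/2 = (30 + 8)/2 = 19.0
ET0 = 0.0023 * 15.6 * (19.0 + 17.8) * sqrt(30 - 8)
ET0 = 0.0023 * 15.6 * 36.8 * 4.690416

6.1932 mm/day


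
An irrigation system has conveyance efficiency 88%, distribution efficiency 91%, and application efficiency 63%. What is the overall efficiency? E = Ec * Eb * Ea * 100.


Ec = 0.88, Eb = 0.91, Ea = 0.63
E = 0.88 * 0.91 * 0.63 * 100 = 50.4504%

50.4504 %


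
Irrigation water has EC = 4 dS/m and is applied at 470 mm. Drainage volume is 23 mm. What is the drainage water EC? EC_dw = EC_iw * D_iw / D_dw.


EC_dw = EC_iw * D_iw / D_dw
EC_dw = 4 * 470 / 23
EC_dw = 1880 / 23

81.7391 dS/m


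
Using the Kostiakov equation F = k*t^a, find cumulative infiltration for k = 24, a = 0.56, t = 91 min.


F = k * t^a = 24 * 91^0.56
F = 24 * 12.504409

300.1058 mm


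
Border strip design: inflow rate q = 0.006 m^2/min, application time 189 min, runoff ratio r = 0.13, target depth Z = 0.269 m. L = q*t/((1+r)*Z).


L = q*t/((1+r)*Z)
L = 0.006*189/((1+0.13)*0.269)
L = 1.134/0.30397

3.7306 m


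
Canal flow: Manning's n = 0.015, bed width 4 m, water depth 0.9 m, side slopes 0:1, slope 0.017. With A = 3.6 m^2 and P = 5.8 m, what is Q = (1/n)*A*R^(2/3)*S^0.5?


R = A/P = 3.6/5.8 = 0.620690
Q = (1/0.015) * 3.6 * 0.620690^(2/3) * 0.017^0.5

22.7694 m^3/s


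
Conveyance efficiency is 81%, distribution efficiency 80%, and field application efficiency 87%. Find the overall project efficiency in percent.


Ec = 0.81, Eb = 0.8, Ea = 0.87
E = 0.81 * 0.8 * 0.87 * 100 = 56.3760%

56.3760 %


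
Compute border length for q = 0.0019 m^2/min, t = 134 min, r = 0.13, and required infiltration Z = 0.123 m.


L = q*t/((1+r)*Z)
L = 0.0019*134/((1+0.13)*0.123)
L = 0.2546/0.13899

1.8318 m


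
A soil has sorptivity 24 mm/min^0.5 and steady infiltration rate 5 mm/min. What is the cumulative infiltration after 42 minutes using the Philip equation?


F = S*sqrt(t) + A*t
F = 24*sqrt(42) + 5*42
F = 24*6.480741 + 210

365.5378 mm


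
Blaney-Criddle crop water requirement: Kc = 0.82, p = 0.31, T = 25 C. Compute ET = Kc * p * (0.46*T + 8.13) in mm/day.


ET = Kc * p * (0.46*T + 8.13)
ET = 0.82 * 0.31 * (0.46*25 + 8.13)
ET = 0.82 * 0.31 * 19.6300

4.9899 mm/day


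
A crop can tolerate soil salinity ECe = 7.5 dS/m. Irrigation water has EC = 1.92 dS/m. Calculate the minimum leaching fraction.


LR = ECiw / (5*ECe - ECiw)
LR = 1.92 / (5*7.5 - 1.92)
LR = 1.92 / 35.5800

0.0540


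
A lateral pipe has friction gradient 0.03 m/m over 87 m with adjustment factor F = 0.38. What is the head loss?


hf = J * L * F = 0.03 * 87 * 0.38 = 0.9918 m

0.9918 m


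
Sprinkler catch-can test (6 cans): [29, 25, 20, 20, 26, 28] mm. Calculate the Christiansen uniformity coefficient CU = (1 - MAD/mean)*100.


mean = 24.666667 mm
MAD = 3.111111 mm
CU = (1 - 3.111111/24.666667)*100

87.3874 %


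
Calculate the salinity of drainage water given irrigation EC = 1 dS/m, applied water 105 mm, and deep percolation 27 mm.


EC_dw = EC_iw * D_iw / D_dw
EC_dw = 1 * 105 / 27
EC_dw = 105 / 27

3.8889 dS/m


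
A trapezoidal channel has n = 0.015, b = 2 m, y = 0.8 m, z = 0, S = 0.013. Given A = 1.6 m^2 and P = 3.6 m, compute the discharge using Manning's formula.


R = A/P = 1.6/3.6 = 0.444444
Q = (1/0.015) * 1.6 * 0.444444^(2/3) * 0.013^0.5

7.0829 m^3/s


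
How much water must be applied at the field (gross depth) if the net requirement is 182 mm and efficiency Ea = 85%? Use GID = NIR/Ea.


Ea = 85% = 0.85
GID = NIR / Ea = 182 / 0.85 = 214.1176 mm

214.1176 mm


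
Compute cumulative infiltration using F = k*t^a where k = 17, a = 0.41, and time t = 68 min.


F = k * t^a = 17 * 68^0.41
F = 17 * 5.640644

95.8909 mm


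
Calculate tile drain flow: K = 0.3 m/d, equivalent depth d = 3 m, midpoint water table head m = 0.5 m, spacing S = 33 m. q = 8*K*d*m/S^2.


q = 8*K*d*m/S^2
q = 8*0.3*3*0.5/33^2
q = 3.6000 / 1089

0.0033 m/d


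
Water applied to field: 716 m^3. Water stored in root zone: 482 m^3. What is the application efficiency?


Ea = V_root / V_field * 100 = 482 / 716 * 100 = 67.3184%

67.3184 %


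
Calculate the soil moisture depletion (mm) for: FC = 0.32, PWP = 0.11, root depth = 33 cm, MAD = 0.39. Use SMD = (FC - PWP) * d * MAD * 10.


SMD = (FC - PWP) * d * MAD * 10
SMD = (0.32 - 0.11) * 33 * 0.39 * 10
SMD = 0.2100 * 33 * 0.39 * 10

27.0270 mm


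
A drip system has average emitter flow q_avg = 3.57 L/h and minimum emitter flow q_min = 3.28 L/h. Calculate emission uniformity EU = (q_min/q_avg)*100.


EU = (q_min/q_avg)*100 = (3.28/3.57)*100 = 91.8768%

91.8768 %


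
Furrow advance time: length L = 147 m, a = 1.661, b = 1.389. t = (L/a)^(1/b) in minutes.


t = (L/a)^(1/b)
t = (147/1.661)^(1/1.389)
t = 88.500903^(1/1.389)

25.2168 min


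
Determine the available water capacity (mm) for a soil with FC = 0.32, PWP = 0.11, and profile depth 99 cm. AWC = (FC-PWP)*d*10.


AWC = (FC - PWP) * d * 10
AWC = (0.32 - 0.11) * 99 * 10
AWC = 0.2100 * 99 * 10

207.9000 mm
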